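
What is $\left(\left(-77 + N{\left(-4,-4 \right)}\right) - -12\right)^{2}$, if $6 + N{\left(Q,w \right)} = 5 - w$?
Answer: $3844$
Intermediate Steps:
$N{\left(Q,w \right)} = -1 - w$ ($N{\left(Q,w \right)} = -6 - \left(-5 + w\right) = -1 - w$)
$\left(\left(-77 + N{\left(-4,-4 \right)}\right) - -12\right)^{2} = \left(\left(-77 - -3\right) - -12\right)^{2} = \left(\left(-77 + \left(-1 + 4\right)\right) + \left(-45 + 57\right)\right)^{2} = \left(\left(-77 + 3\right) + 12\right)^{2} = \left(-74 + 12\right)^{2} = \left(-62\right)^{2} = 3844$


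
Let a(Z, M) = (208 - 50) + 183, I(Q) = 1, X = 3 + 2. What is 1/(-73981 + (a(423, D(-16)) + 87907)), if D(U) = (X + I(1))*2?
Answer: 1/14267 ≈ 7.0092e-5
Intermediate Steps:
X = 5
D(U) = 12 (D(U) = (5 + 1)*2 = 6*2 = 12)
a(Z, M) = 341 (a(Z, M) = 158 + 183 = 341)
1/(-73981 + (a(423, D(-16)) + 87907)) = 1/(-73981 + (341 + 87907)) = 1/(-73981 + 88248) = 1/14267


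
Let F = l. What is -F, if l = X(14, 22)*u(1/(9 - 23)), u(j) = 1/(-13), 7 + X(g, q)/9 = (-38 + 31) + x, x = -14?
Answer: -252/13 ≈ -19.385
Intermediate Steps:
X(g, q) = -252 (X(g, q) = -63 + 9*((-38 + 31) - 14) = -63 + 9*(-7 - 14) = -63 + 9*(-21) = -63 - 189 = -252)
u(j) = -1/13
l = 252/13 (l = -252*(-1/13) = 252/13 ≈ 19.385)
F = 252/13 ≈ 19.385
-F = -1*252/13 = -252/13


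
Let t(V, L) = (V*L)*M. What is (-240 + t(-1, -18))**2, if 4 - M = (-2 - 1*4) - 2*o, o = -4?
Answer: 41616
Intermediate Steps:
M = 2 (M = 4 - ((-2 - 1*4) - 2*(-4)) = 4 - ((-2 - 4) + 8) = 4 - (-6 + 8) = 4 - 1*2 = 4 - 2 = 2)
t(V, L) = 2*L*V (t(V, L) = (V*L)*2 = (L*V)*2 = 2*L*V)
(-240 + t(-1, -18))**2 = (-240 + 2*(-18)*(-1))**2 = (-240 + 36)**2 = (-204)**2 = 41616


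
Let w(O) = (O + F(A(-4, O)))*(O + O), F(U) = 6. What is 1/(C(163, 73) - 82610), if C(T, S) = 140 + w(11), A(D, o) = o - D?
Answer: -1/82096 ≈ -1.2181e-5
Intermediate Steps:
w(O) = 2*O*(6 + O) (w(O) = (O + 6)*(O + O) = (6 + O)*(2*O) = 2*O*(6 + O))
C(T, S) = 514 (C(T, S) = 140 + 2*11*(6 + 11) = 140 + 2*11*17 = 140 + 374 = 514)
1/(C(163, 73) - 82610) = 1/(514 - 82610) = 1/(-82096) = -1/82096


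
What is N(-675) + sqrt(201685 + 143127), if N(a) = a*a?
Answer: 455625 + 2*sqrt(86203) ≈ 4.5621e+5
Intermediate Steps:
N(a) = a**2
N(-675) + sqrt(201685 + 143127) = (-675)**2 + sqrt(201685 + 143127) = 455625 + sqrt(344812) = 455625 + 2*sqrt(86203)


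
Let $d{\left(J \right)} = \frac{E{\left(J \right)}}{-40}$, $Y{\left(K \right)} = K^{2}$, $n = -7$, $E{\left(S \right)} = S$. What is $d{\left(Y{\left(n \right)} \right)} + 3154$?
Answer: $\frac{126111}{40} \approx 3152.8$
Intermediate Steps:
$d{\left(J \right)} = - \frac{J}{40}$ ($d{\left(J \right)} = \frac{J}{-40} = J \left(- \frac{1}{40}\right) = - \frac{J}{40}$)
$d{\left(Y{\left(n \right)} \right)} + 3154 = - \frac{\left(-7\right)^{2}}{40} + 3154 = \left(- \frac{1}{40}\right) 49 + 3154 = - \frac{49}{40} + 3154 = \frac{126111}{40}$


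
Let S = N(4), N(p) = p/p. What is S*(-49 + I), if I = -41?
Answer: -90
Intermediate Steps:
N(p) = 1
S = 1
S*(-49 + I) = 1*(-49 - 41) = 1*(-90) = -90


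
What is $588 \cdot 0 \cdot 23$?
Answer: $0$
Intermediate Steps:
$588 \cdot 0 \cdot 23 = 0 \cdot 23 = 0$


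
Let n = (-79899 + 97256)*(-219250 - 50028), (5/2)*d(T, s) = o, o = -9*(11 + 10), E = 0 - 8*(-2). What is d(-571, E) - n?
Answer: 23369290852/5 ≈ 4.6739e+9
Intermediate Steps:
E = 16 (E = 0 + 16 = 16)
o = -189 (o = -9*21 = -189)
d(T, s) = -378/5 (d(T, s) = (2/5)*(-189) = -378/5)
n = -4673858246 (n = 17357*(-269278) = -4673858246)
d(-571, E) - n = -378/5 - 1*(-4673858246) = -378/5 + 4673858246 = 23369290852/5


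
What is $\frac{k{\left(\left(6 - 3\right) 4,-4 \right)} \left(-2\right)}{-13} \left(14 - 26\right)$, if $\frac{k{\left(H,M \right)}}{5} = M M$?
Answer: $- \frac{1920}{13} \approx -147.69$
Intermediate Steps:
$k{\left(H,M \right)} = 5 M^{2}$ ($k{\left(H,M \right)} = 5 M M = 5 M^{2}$)
$\frac{k{\left(\left(6 - 3\right) 4,-4 \right)} \left(-2\right)}{-13} \left(14 - 26\right) = \frac{5 \left(-4\right)^{2} \left(-2\right)}{-13} \left(14 - 26\right) = 5 \cdot 16 \left(-2\right) \left(- \frac{1}{13}\right) \left(14 - 26\right) = 80 \left(-2\right) \left(- \frac{1}{13}\right) \left(-12\right) = \left(-160\right) \left(- \frac{1}{13}\right) \left(-12\right) = \frac{160}{13} \left(-12\right) = - \frac{1920}{13}$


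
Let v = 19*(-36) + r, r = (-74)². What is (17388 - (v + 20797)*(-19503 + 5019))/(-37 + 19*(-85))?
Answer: -92662116/413 ≈ -2.2436e+5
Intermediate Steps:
r = 5476
v = 4792 (v = 19*(-36) + 5476 = -684 + 5476 = 4792)
(17388 - (v + 20797)*(-19503 + 5019))/(-37 + 19*(-85)) = (17388 - (4792 + 20797)*(-19503 + 5019))/(-37 + 19*(-85)) = (17388 - 25589*(-14484))/(-37 - 1615) = (17388 - 1*(-370631076))/(-1652) = (17388 + 370631076)*(-1/1652) = 370648464*(-1/1652) = -92662116/413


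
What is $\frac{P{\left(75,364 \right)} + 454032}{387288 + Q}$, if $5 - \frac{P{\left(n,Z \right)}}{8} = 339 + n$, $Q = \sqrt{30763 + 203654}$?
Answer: $\frac{58191312960}{49997253509} - \frac{450760 \sqrt{234417}}{149991760527} \approx 1.1624$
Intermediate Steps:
$Q = \sqrt{234417} \approx 484.17$
$P{\left(n,Z \right)} = -2672 - 8 n$ ($P{\left(n,Z \right)} = 40 - 8 \left(339 + n\right) = 40 - \left(2712 + 8 n\right) = -2672 - 8 n$)
$\frac{P{\left(75,364 \right)} + 454032}{387288 + Q} = \frac{\left(-2672 - 600\right) + 454032}{387288 + \sqrt{234417}} = \frac{-3272 + 454032}{387288 + \sqrt{234417}} = \frac{450760}{387288 + \sqrt{234417}}$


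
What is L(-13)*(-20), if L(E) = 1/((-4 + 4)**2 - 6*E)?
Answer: -10/39 ≈ -0.25641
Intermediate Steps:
L(E) = -1/(6*E) (L(E) = 1/(0**2 - 6*E) = 1/(0 - 6*E) = 1/(-6*E) = -1/(6*E))
L(-13)*(-20) = -1/6/(-13)*(-20) = -1/6*(-1/13)*(-20) = (1/78)*(-20) = -10/39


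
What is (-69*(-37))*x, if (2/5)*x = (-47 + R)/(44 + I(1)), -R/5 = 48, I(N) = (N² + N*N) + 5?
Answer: -1221185/34 ≈ -35917.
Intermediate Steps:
I(N) = 5 + 2*N² (I(N) = (N² + N²) + 5 = 2*N² + 5 = 5 + 2*N²)
R = -240 (R = -5*48 = -240)
x = -1435/102 (x = 5*((-47 - 240)/(44 + (5 + 2*1²)))/2 = 5*(-287/(44 + (5 + 2*1)))/2 = 5*(-287/(44 + (5 + 2)))/2 = 5*(-287/(44 + 7))/2 = 5*(-287/51)/2 = 5*(-287*1/51)/2 = (5/2)*(-287/51) = -1435/102 ≈ -14.069)
(-69*(-37))*x = -69*(-37)*(-1435/102) = 2553*(-1435/102) = -1221185/34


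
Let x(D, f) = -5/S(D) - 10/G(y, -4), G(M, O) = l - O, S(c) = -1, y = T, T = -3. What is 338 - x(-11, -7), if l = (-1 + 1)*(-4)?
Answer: 671/2 ≈ 335.50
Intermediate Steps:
l = 0 (l = 0*(-4) = 0)
y = -3
G(M, O) = -O (G(M, O) = 0 - O = -O)
x(D, f) = 5/2 (x(D, f) = -5/(-1) - 10/((-1*(-4))) = -5*(-1) - 10/4 = 5 - 10*¼ = 5 - 5/2 = 5/2)
338 - x(-11, -7) = 338 - 1*5/2 = 338 - 5/2 = 671/2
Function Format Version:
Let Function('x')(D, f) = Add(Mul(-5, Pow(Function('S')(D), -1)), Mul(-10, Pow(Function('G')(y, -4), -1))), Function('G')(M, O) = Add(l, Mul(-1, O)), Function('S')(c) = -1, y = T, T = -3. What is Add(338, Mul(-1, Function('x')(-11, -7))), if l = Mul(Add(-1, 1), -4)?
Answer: Rational(671, 2) ≈ 335.50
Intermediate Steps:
l = 0 (l = Mul(0, -4) = 0)
y = -3
Function('G')(M, O) = Mul(-1, O) (Function('G')(M, O) = Add(0, Mul(-1, O)) = Mul(-1, O))
Function('x')(D, f) = Rational(5, 2) (Function('x')(D, f) = Add(Mul(-5, Pow(-1, -1)), Mul(-10, Pow(Mul(-1, -4), -1))) = Add(Mul(-5, -1), Mul(-10, Pow(4, -1))) = Add(5, Mul(-10, Rational(1, 4))) = Add(5, Rational(-5, 2)) = Rational(5, 2))
Add(338, Mul(-1, Function('x')(-11, -7))) = Add(338, Mul(-1, Rational(5, 2))) = Add(338, Rational(-5, 2)) = Rational(671, 2)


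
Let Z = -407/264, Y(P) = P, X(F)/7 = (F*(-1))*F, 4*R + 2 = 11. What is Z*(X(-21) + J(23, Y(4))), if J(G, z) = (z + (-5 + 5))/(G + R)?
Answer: 11535527/2424 ≈ 4758.9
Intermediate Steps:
R = 9/4 (R = -½ + (¼)*11 = -½ + 11/4 = 9/4 ≈ 2.2500)
X(F) = -7*F² (X(F) = 7*((F*(-1))*F) = 7*((-F)*F) = 7*(-F²) = -7*F²)
Z = -37/24 (Z = -407*1/264 = -37/24 ≈ -1.5417)
J(G, z) = z/(9/4 + G) (J(G, z) = (z + (-5 + 5))/(G + 9/4) = (z + 0)/(9/4 + G) = z/(9/4 + G))
Z*(X(-21) + J(23, Y(4))) = -37*(-7*(-21)² + 4*4/(9 + 4*23))/24 = -37*(-7*441 + 4*4/(9 + 92))/24 = -37*(-3087 + 4*4/101)/24 = -37*(-3087 + 4*4*(1/101))/24 = -37*(-3087 + 16/101)/24 = -37/24*(-311771/101) = 11535527/2424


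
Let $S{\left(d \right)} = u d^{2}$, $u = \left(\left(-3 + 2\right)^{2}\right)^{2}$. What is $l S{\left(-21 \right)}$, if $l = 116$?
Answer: $51156$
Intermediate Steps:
$u = 1$ ($u = \left(\left(-1\right)^{2}\right)^{2} = 1^{2} = 1$)
$S{\left(d \right)} = d^{2}$ ($S{\left(d \right)} = 1 d^{2} = d^{2}$)
$l S{\left(-21 \right)} = 116 \left(-21\right)^{2} = 116 \cdot 441 = 51156$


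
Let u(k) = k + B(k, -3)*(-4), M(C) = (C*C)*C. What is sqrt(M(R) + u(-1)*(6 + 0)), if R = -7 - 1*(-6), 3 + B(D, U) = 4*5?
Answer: I*sqrt(415) ≈ 20.372*I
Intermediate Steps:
B(D, U) = 17 (B(D, U) = -3 + 4*5 = -3 + 20 = 17)
R = -1 (R = -7 + 6 = -1)
M(C) = C**3 (M(C) = C**2*C = C**3)
u(k) = -68 + k (u(k) = k + 17*(-4) = k - 68 = -68 + k)
sqrt(M(R) + u(-1)*(6 + 0)) = sqrt((-1)**3 + (-68 - 1)*(6 + 0)) = sqrt(-1 - 69*6) = sqrt(-1 - 414) = sqrt(-415) = I*sqrt(415)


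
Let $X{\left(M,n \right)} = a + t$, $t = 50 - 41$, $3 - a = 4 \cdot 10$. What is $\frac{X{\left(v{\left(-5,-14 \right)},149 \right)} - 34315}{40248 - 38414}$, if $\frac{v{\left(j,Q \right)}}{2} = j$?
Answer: $- \frac{34343}{1834} \approx -18.726$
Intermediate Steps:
$a = -37$ ($a = 3 - 4 \cdot 10 = 3 - 40 = -37$)
$t = 9$
$v{\left(j,Q \right)} = 2 j$
$X{\left(M,n \right)} = -28$ ($X{\left(M,n \right)} = -37 + 9 = -28$)
$\frac{X{\left(v{\left(-5,-14 \right)},149 \right)} - 34315}{40248 - 38414} = \frac{-28 - 34315}{40248 - 38414} = - \frac{34343}{1834}$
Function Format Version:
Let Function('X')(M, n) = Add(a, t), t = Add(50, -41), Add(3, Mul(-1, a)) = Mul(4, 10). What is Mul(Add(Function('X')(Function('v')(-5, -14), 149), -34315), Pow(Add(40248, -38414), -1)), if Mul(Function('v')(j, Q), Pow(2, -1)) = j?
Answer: Rational(-34343, 1834) ≈ -18.726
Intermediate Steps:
a = -37 (a = Add(3, Mul(-1, Mul(4, 10))) = Add(3, Mul(-1, 40)) = Add(3, -40) = -37)
t = 9
Function('v')(j, Q) = Mul(2, j)
Function('X')(M, n) = -28 (Function('X')(M, n) = Add(-37, 9) = -28)
Mul(Add(Function('X')(Function('v')(-5, -14), 149), -34315), Pow(Add(40248, -38414), -1)) = Mul(Add(-28, -34315), Pow(Add(40248, -38414), -1)) = Mul(-34343, Pow(1834, -1)) = Mul(-34343, Rational(1, 1834)) = Rational(-34343, 1834)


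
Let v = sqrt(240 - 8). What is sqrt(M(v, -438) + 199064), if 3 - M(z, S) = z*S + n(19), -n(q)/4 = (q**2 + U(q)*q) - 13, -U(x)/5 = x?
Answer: sqrt(193239 + 876*sqrt(58)) ≈ 447.11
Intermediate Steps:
v = 2*sqrt(58) (v = sqrt(232) = 2*sqrt(58) ≈ 15.232)
U(x) = -5*x
n(q) = 52 + 16*q**2 (n(q) = -4*((q**2 + (-5*q)*q) - 13) = -4*((q**2 - 5*q**2) - 13) = -4*(-4*q**2 - 13) = -4*(-13 - 4*q**2) = 52 + 16*q**2)
M(z, S) = -5825 - S*z (M(z, S) = 3 - (z*S + (52 + 16*19**2)) = 3 - (S*z + (52 + 16*361)) = 3 - (S*z + (52 + 5776)) = 3 - (S*z + 5828) = 3 - (5828 + S*z) = 3 + (-5828 - S*z) = -5825 - S*z)
sqrt(M(v, -438) + 199064) = sqrt((-5825 - 1*(-438)*2*sqrt(58)) + 199064) = sqrt((-5825 + 876*sqrt(58)) + 199064) = sqrt(193239 + 876*sqrt(58))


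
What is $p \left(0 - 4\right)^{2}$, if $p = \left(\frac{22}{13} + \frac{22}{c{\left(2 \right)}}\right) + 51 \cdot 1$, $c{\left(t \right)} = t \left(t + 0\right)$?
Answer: $\frac{12104}{13} \approx 931.08$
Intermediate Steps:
$c{\left(t \right)} = t^{2}$ ($c{\left(t \right)} = t t = t^{2}$)
$p = \frac{1513}{26}$ ($p = \left(\frac{22}{13} + \frac{22}{2^{2}}\right) + 51 \cdot 1 = \left(22 \cdot \frac{1}{13} + \frac{22}{4}\right) + 51 = \left(\frac{22}{13} + 22 \cdot \frac{1}{4}\right) + 51 = \left(\frac{22}{13} + \frac{11}{2}\right) + 51 = \frac{187}{26} + 51 = \frac{1513}{26} \approx 58.192$)
$p \left(0 - 4\right)^{2} = \frac{1513 \left(0 - 4\right)^{2}}{26} = \frac{1513 \left(-4\right)^{2}}{26} = \frac{1513}{26} \cdot 16 = \frac{12104}{13}$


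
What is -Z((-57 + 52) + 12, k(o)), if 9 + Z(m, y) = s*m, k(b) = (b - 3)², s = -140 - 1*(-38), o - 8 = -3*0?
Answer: 723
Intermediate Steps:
o = 8 (o = 8 - 3*0 = 8 + 0 = 8)
s = -102 (s = -140 + 38 = -102)
k(b) = (-3 + b)²
Z(m, y) = -9 - 102*m
-Z((-57 + 52) + 12, k(o)) = -(-9 - 102*((-57 + 52) + 12)) = -(-9 - 102*(-5 + 12)) = -(-9 - 102*7) = -(-9 - 714) = -1*(-723) = 723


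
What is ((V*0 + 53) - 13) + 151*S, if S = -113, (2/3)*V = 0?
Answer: -17023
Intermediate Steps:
V = 0 (V = (3/2)*0 = 0)
((V*0 + 53) - 13) + 151*S = ((0*0 + 53) - 13) + 151*(-113) = ((0 + 53) - 13) - 17063 = (53 - 13) - 17063 = 40 - 17063 = -17023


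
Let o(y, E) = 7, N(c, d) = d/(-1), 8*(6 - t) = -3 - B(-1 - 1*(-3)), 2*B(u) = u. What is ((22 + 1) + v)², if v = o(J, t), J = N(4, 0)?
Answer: 900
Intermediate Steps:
B(u) = u/2
t = 13/2 (t = 6 - (-3 - (-1 - 1*(-3))/2)/8 = 6 - (-3 - (-1 + 3)/2)/8 = 6 - (-3 - 2/2)/8 = 6 - (-3 - 1*1)/8 = 6 - (-3 - 1)/8 = 6 - ⅛*(-4) = 6 + ½ = 13/2 ≈ 6.5000)
N(c, d) = -d (N(c, d) = d*(-1) = -d)
J = 0 (J = -1*0 = 0)
v = 7
((22 + 1) + v)² = ((22 + 1) + 7)² = (23 + 7)² = 30² = 900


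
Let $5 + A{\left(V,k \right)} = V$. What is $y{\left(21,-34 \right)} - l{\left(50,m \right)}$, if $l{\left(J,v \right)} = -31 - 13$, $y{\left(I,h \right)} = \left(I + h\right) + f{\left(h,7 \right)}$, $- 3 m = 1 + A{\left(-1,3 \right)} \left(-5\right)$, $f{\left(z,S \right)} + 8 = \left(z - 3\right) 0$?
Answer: $23$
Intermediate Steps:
$A{\left(V,k \right)} = -5 + V$
$f{\left(z,S \right)} = -8$ ($f{\left(z,S \right)} = -8 + \left(z - 3\right) 0 = -8 + \left(-3 + z\right) 0 = -8 + 0 = -8$)
$m = - \frac{31}{3}$ ($m = - \frac{1 + \left(-5 - 1\right) \left(-5\right)}{3} = - \frac{1 - -30}{3} = - \frac{1 + 30}{3} = \left(- \frac{1}{3}\right) 31 = - \frac{31}{3} \approx -10.333$)
$y{\left(I,h \right)} = -8 + I + h$ ($y{\left(I,h \right)} = \left(I + h\right) - 8 = -8 + I + h$)
$l{\left(J,v \right)} = -44$
$y{\left(21,-34 \right)} - l{\left(50,m \right)} = \left(-8 + 21 - 34\right) - -44 = -21 + 44 = 23$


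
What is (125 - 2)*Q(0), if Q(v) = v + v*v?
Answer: 0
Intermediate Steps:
Q(v) = v + v²
(125 - 2)*Q(0) = (125 - 2)*(0*(1 + 0)) = 123*(0*1) = 123*0 = 0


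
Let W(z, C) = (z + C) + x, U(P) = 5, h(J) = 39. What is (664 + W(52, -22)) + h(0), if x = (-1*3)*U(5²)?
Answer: 718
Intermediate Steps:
x = -15 (x = -1*3*5 = -3*5 = -15)
W(z, C) = -15 + C + z (W(z, C) = (z + C) - 15 = (C + z) - 15 = -15 + C + z)
(664 + W(52, -22)) + h(0) = (664 + (-15 - 22 + 52)) + 39 = (664 + 15) + 39 = 679 + 39 = 718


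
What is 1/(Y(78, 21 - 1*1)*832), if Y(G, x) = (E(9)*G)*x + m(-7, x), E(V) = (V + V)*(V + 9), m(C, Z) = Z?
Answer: 1/420542720 ≈ 2.3779e-9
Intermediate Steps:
E(V) = 2*V*(9 + V) (E(V) = (2*V)*(9 + V) = 2*V*(9 + V))
Y(G, x) = x + 324*G*x (Y(G, x) = ((2*9*(9 + 9))*G)*x + x = ((2*9*18)*G)*x + x = (324*G)*x + x = 324*G*x + x = x + 324*G*x)
1/(Y(78, 21 - 1*1)*832) = 1/(((21 - 1*1)*(1 + 324*78))*832) = (1/832)/((21 - 1)*(1 + 25272)) = (1/832)/(20*25273) = (1/832)/505460 = (1/505460)*(1/832) = 1/420542720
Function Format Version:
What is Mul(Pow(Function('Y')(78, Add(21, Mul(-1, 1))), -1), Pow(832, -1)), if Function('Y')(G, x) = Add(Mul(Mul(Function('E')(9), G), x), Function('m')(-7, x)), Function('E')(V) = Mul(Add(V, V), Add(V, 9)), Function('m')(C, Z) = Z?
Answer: Rational(1, 420542720) ≈ 2.3779e-9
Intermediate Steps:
Function('E')(V) = Mul(2, V, Add(9, V)) (Function('E')(V) = Mul(Mul(2, V), Add(9, V)) = Mul(2, V, Add(9, V)))
Function('Y')(G, x) = Add(x, Mul(324, G, x)) (Function('Y')(G, x) = Add(Mul(Mul(Mul(2, 9, Add(9, 9)), G), x), x) = Add(Mul(Mul(Mul(2, 9, 18), G), x), x) = Add(Mul(Mul(324, G), x), x) = Add(Mul(324, G, x), x) = Add(x, Mul(324, G, x)))
Mul(Pow(Function('Y')(78, Add(21, Mul(-1, 1))), -1), Pow(832, -1)) = Mul(Pow(Mul(Add(21, Mul(-1, 1)), Add(1, Mul(324, 78))), -1), Pow(832, -1)) = Mul(Pow(Mul(Add(21, -1), Add(1, 25272)), -1), Rational(1, 832)) = Mul(Pow(Mul(20, 25273), -1), Rational(1, 832)) = Mul(Pow(505460, -1), Rational(1, 832)) = Mul(Rational(1, 505460), Rational(1, 832)) = Rational(1, 420542720)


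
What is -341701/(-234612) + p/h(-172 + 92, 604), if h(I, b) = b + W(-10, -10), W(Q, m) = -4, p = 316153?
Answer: 6198192353/11730600 ≈ 528.38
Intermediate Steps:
h(I, b) = -4 + b (h(I, b) = b - 4 = -4 + b)
-341701/(-234612) + p/h(-172 + 92, 604) = -341701/(-234612) + 316153/(-4 + 604) = -341701*(-1/234612) + 316153/600 = 341701/234612 + 316153*(1/600) = 341701/234612 + 316153/600 = 6198192353/11730600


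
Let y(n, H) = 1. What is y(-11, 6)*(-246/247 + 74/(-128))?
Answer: -24883/15808 ≈ -1.5741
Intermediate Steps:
y(-11, 6)*(-246/247 + 74/(-128)) = 1*(-246/247 + 74/(-128)) = 1*(-246*1/247 + 74*(-1/128)) = 1*(-246/247 - 37/64) = 1*(-24883/15808) = -24883/15808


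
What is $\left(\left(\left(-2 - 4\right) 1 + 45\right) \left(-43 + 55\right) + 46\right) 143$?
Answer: $73502$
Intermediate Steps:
$\left(\left(\left(-2 - 4\right) 1 + 45\right) \left(-43 + 55\right) + 46\right) 143 = \left(\left(\left(-6\right) 1 + 45\right) 12 + 46\right) 143 = \left(\left(-6 + 45\right) 12 + 46\right) 143 = \left(39 \cdot 12 + 46\right) 143 = \left(468 + 46\right) 143 = 514 \cdot 143 = 73502$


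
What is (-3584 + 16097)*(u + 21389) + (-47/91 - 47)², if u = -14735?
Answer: 689507195038/8281 ≈ 8.3264e+7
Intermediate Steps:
(-3584 + 16097)*(u + 21389) + (-47/91 - 47)² = (-3584 + 16097)*(-14735 + 21389) + (-47/91 - 47)² = 12513*6654 + (-47*1/91 - 47)² = 83261502 + (-47/91 - 47)² = 83261502 + (-4324/91)² = 83261502 + 18696976/8281 = 689507195038/8281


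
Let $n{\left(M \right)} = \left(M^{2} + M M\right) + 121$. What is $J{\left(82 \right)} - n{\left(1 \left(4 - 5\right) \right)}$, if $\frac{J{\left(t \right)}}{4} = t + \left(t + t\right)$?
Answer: $861$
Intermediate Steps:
$J{\left(t \right)} = 12 t$ ($J{\left(t \right)} = 4 \left(t + \left(t + t\right)\right) = 4 \left(t + 2 t\right) = 4 \cdot 3 t = 12 t$)
$n{\left(M \right)} = 121 + 2 M^{2}$ ($n{\left(M \right)} = \left(M^{2} + M^{2}\right) + 121 = 2 M^{2} + 121 = 121 + 2 M^{2}$)
$J{\left(82 \right)} - n{\left(1 \left(4 - 5\right) \right)} = 12 \cdot 82 - \left(121 + 2 \left(1 \left(4 - 5\right)\right)^{2}\right) = 984 - \left(121 + 2 \left(1 \left(-1\right)\right)^{2}\right) = 984 - \left(121 + 2 \left(-1\right)^{2}\right) = 984 - \left(121 + 2 \cdot 1\right) = 984 - \left(121 + 2\right) = 984 - 123 = 861$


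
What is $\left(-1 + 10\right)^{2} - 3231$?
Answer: $-3150$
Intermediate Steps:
$\left(-1 + 10\right)^{2} - 3231 = 9^{2} - 3231 = 81 - 3231 = -3150$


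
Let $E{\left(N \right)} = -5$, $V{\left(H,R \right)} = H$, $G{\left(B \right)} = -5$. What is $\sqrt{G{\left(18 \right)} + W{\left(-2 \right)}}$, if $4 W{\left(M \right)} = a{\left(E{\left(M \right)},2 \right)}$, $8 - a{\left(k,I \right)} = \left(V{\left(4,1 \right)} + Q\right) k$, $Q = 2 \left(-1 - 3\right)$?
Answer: $2 i \sqrt{2} \approx 2.8284 i$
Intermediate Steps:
$Q = -8$ ($Q = 2 \left(-4\right) = -8$)
$a{\left(k,I \right)} = 8 + 4 k$ ($a{\left(k,I \right)} = 8 - \left(4 - 8\right) k = 8 - - 4 k = 8 + 4 k$)
$W{\left(M \right)} = -3$ ($W{\left(M \right)} = \frac{8 + 4 \left(-5\right)}{4} = \frac{8 - 20}{4} = \frac{1}{4} \left(-12\right) = -3$)
$\sqrt{G{\left(18 \right)} + W{\left(-2 \right)}} = \sqrt{-5 - 3} = \sqrt{-8} = 2 i \sqrt{2}$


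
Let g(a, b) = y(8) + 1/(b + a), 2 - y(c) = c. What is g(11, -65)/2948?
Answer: -325/159192 ≈ -0.0020416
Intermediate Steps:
y(c) = 2 - c
g(a, b) = -6 + 1/(a + b) (g(a, b) = (2 - 1*8) + 1/(b + a) = (2 - 8) + 1/(a + b) = -6 + 1/(a + b))
g(11, -65)/2948 = ((1 - 6*11 - 6*(-65))/(11 - 65))/2948 = ((1 - 66 + 390)/(-54))*(1/2948) = -1/54*325*(1/2948) = -325/54*1/2948 = -325/159192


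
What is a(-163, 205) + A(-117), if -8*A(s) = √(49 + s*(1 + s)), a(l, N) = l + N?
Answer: 42 - √13621/8 ≈ 27.411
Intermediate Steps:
a(l, N) = N + l
A(s) = -√(49 + s*(1 + s))/8
a(-163, 205) + A(-117) = (205 - 163) - √(49 - 117 + (-117)²)/8 = 42 - √(49 - 117 + 13689)/8 = 42 - √13621/8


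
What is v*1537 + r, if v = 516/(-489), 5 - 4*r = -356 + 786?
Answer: -1126731/652 ≈ -1728.1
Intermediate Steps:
r = -425/4 (r = 5/4 - (-356 + 786)/4 = 5/4 - ¼*430 = 5/4 - 215/2 = -425/4 ≈ -106.25)
v = -172/163 (v = 516*(-1/489) = -172/163 ≈ -1.0552)
v*1537 + r = -172/163*1537 - 425/4 = -264364/163 - 425/4 = -1126731/652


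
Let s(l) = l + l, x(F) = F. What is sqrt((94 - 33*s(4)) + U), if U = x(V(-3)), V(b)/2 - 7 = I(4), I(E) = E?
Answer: 2*I*sqrt(37) ≈ 12.166*I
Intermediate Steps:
V(b) = 22 (V(b) = 14 + 2*4 = 14 + 8 = 22)
U = 22
s(l) = 2*l
sqrt((94 - 33*s(4)) + U) = sqrt((94 - 66*4) + 22) = sqrt((94 - 33*8) + 22) = sqrt((94 - 264) + 22) = sqrt(-170 + 22) = sqrt(-148) = 2*I*sqrt(37)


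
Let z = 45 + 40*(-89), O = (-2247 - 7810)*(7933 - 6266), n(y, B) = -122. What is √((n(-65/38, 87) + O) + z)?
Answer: 12*I*√116449 ≈ 4095.0*I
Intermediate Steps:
O = -16765019 (O = -10057*1667 = -16765019)
z = -3515 (z = 45 - 3560 = -3515)
√((n(-65/38, 87) + O) + z) = √((-122 - 16765019) - 3515) = √(-16765141 - 3515) = √(-16768656) = 12*I*√116449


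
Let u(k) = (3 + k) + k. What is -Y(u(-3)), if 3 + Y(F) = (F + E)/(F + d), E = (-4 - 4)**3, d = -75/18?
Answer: -2961/43 ≈ -68.860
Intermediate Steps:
u(k) = 3 + 2*k
d = -25/6 (d = -75*1/18 = -25/6 ≈ -4.1667)
E = -512 (E = (-8)**3 = -512)
Y(F) = -3 + (-512 + F)/(-25/6 + F) (Y(F) = -3 + (F - 512)/(F - 25/6) = -3 + (-512 + F)/(-25/6 + F))
-Y(u(-3)) = -3*(-999 - 4*(3 + 2*(-3)))/(-25 + 6*(3 + 2*(-3))) = -3*(-999 - 4*(3 - 6))/(-25 + 6*(3 - 6)) = -3*(-999 - 4*(-3))/(-25 + 6*(-3)) = -3*(-999 + 12)/(-25 - 18) = -3*(-987)/(-43) = -3*(-1)*(-987)/43 = -1*2961/43 = -2961/43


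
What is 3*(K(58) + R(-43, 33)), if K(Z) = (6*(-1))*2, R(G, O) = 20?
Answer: 24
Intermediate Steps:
K(Z) = -12 (K(Z) = -6*2 = -12)
3*(K(58) + R(-43, 33)) = 3*(-12 + 20) = 3*8 = 24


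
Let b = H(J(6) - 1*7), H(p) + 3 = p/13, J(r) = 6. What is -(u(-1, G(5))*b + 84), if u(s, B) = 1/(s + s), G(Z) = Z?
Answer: -1112/13 ≈ -85.538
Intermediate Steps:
u(s, B) = 1/(2*s)
H(p) = -3 + p/13
b = -40/13 (b = -3 + (6 - 1*7)/13 = -3 + (6 - 7)/13 = -3 + (1/13)*(-1) = -3 - 1/13 = -40/13 ≈ -3.0769)
-(u(-1, G(5))*b + 84) = -(((½)/(-1))*(-40/13) + 84) = -(((½)*(-1))*(-40/13) + 84) = -(-½*(-40/13) + 84) = -(20/13 + 84) = -1*1112/13 = -1112/13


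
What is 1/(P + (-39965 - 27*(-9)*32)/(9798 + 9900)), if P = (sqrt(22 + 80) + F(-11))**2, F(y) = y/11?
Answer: 39331095090/3828522285793 + 776022408*sqrt(102)/3828522285793 ≈ 0.012320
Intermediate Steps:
F(y) = y/11 (F(y) = y*(1/11) = y/11)
P = (-1 + sqrt(102))**2 (P = (sqrt(22 + 80) + (1/11)*(-11))**2 = (sqrt(102) - 1)**2 = (-1 + sqrt(102))**2 ≈ 82.801)
1/(P + (-39965 - 27*(-9)*32)/(9798 + 9900)) = 1/((1 - sqrt(102))**2 + (-39965 - 27*(-9)*32)/(9798 + 9900)) = 1/((1 - sqrt(102))**2 + (-39965 + 243*32)/19698) = 1/((1 - sqrt(102))**2 + (-39965 + 7776)*(1/19698)) = 1/((1 - sqrt(102))**2 - 32189*1/19698) = 1/((1 - sqrt(102))**2 - 32189/19698) = 1/(-32189/19698 + (1 - sqrt(102))**2)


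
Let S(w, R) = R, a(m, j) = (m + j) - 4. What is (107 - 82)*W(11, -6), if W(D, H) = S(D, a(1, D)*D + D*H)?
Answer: 550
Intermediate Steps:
a(m, j) = -4 + j + m (a(m, j) = (j + m) - 4 = -4 + j + m)
W(D, H) = D*H + D*(-3 + D) (W(D, H) = (-4 + D + 1)*D + D*H = (-3 + D)*D + D*H = D*(-3 + D) + D*H = D*H + D*(-3 + D))
(107 - 82)*W(11, -6) = (107 - 82)*(11*(-3 + 11 - 6)) = 25*(11*2) = 25*22 = 550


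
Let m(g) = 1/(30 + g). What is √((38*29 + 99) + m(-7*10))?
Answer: √480390/20 ≈ 34.655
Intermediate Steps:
√((38*29 + 99) + m(-7*10)) = √((38*29 + 99) + 1/(30 - 7*10)) = √((1102 + 99) + 1/(30 - 70)) = √(1201 + 1/(-40)) = √(1201 - 1/40) = √(48039/40) = √480390/20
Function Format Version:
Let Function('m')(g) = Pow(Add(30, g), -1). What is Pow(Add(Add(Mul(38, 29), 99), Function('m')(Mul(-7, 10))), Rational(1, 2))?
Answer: Mul(Rational(1, 20), Pow(480390, Rational(1, 2))) ≈ 34.655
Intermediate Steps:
Pow(Add(Add(Mul(38, 29), 99), Function('m')(Mul(-7, 10))), Rational(1, 2)) = Pow(Add(Add(Mul(38, 29), 99), Pow(Add(30, Mul(-7, 10)), -1)), Rational(1, 2)) = Pow(Add(Add(1102, 99), Pow(Add(30, -70), -1)), Rational(1, 2)) = Pow(Add(1201, Pow(-40, -1)), Rational(1, 2)) = Pow(Add(1201, Rational(-1, 40)), Rational(1, 2)) = Pow(Rational(48039, 40), Rational(1, 2)) = Mul(Rational(1, 20), Pow(480390, Rational(1, 2)))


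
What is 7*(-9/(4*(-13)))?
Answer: 63/52 ≈ 1.2115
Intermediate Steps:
7*(-9/(4*(-13))) = 7*(-9/(-52)) = 7*(-9*(-1/52)) = 7*(9/52) = 63/52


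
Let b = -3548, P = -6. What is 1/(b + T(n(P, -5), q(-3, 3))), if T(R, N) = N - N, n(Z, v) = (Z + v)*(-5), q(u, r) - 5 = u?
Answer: -1/3548 ≈ -0.00028185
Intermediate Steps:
q(u, r) = 5 + u
n(Z, v) = -5*Z - 5*v
T(R, N) = 0
1/(b + T(n(P, -5), q(-3, 3))) = 1/(-3548 + 0) = 1/(-3548) = -1/3548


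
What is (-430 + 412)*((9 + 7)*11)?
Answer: -3168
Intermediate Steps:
(-430 + 412)*((9 + 7)*11) = -288*11 = -18*176 = -3168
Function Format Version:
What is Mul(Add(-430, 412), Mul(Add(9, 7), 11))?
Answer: -3168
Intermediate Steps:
Mul(Add(-430, 412), Mul(Add(9, 7), 11)) = Mul(-18, Mul(16, 11)) = Mul(-18, 176) = -3168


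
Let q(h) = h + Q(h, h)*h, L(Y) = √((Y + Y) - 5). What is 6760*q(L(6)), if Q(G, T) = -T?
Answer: -47320 + 6760*√7 ≈ -29435.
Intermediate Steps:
L(Y) = √(-5 + 2*Y) (L(Y) = √(2*Y - 5) = √(-5 + 2*Y))
q(h) = h - h² (q(h) = h + (-h)*h = h - h²)
6760*q(L(6)) = 6760*(√(-5 + 2*6)*(1 - √(-5 + 2*6))) = 6760*(√(-5 + 12)*(1 - √(-5 + 12))) = 6760*(√7*(1 - √7)) = 6760*√7*(1 - √7)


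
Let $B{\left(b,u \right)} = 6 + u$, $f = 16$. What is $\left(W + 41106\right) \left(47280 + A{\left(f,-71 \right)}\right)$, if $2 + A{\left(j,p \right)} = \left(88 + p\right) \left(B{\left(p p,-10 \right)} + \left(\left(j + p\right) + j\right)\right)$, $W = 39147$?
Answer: $3735536391$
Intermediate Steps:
$A{\left(j,p \right)} = -2 + \left(88 + p\right) \left(-4 + p + 2 j\right)$ ($A{\left(j,p \right)} = -2 + \left(88 + p\right) \left(\left(6 - 10\right) + \left(\left(j + p\right) + j\right)\right) = -2 + \left(88 + p\right) \left(-4 + \left(p + 2 j\right)\right) = -2 + \left(88 + p\right) \left(-4 + p + 2 j\right)$)
$\left(W + 41106\right) \left(47280 + A{\left(f,-71 \right)}\right) = \left(39147 + 41106\right) \left(47280 + \left(-354 + \left(-71\right)^{2} + 84 \left(-71\right) + 176 \cdot 16 + 2 \cdot 16 \left(-71\right)\right)\right) = 80253 \left(47280 - 733\right) = 80253 \cdot 46547 = 3735536391$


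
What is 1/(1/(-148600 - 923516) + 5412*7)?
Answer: 1072116/40616042543 ≈ 2.6396e-5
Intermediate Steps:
1/(1/(-148600 - 923516) + 5412*7) = 1/(1/(-1072116) + 37884) = 1/(-1/1072116 + 37884) = 1/(40616042543/1072116) = 1072116/40616042543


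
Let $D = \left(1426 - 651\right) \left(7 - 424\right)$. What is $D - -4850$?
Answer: $-318325$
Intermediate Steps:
$D = -323175$ ($D = \left(1426 - 651\right) \left(-417\right) = 775 \left(-417\right) = -323175$)
$D - -4850 = -323175 - -4850 = -323175 + 4850 = -318325$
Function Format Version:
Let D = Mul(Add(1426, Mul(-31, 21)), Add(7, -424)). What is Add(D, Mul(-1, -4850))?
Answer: -318325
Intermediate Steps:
D = -323175 (D = Mul(Add(1426, -651), -417) = Mul(775, -417) = -323175)
Add(D, Mul(-1, -4850)) = Add(-323175, Mul(-1, -4850)) = Add(-323175, 4850) = -318325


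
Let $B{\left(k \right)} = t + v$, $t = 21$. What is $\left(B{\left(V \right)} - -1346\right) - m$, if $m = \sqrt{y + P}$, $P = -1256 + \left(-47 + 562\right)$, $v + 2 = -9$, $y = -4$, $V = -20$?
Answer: $1356 - i \sqrt{745} \approx 1356.0 - 27.295 i$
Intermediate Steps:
$v = -11$ ($v = -2 - 9 = -11$)
$P = -741$ ($P = -1256 + 515 = -741$)
$B{\left(k \right)} = 10$ ($B{\left(k \right)} = 21 - 11 = 10$)
$m = i \sqrt{745}$ ($m = \sqrt{-4 - 741} = \sqrt{-745} = i \sqrt{745} \approx 27.295 i$)
$\left(B{\left(V \right)} - -1346\right) - m = \left(10 - -1346\right) - i \sqrt{745} = \left(10 + 1346\right) - i \sqrt{745} = 1356 - i \sqrt{745}$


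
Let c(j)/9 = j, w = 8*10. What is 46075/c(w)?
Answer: 9215/144 ≈ 63.993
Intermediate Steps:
w = 80
c(j) = 9*j
46075/c(w) = 46075/((9*80)) = 46075/720 = 46075*(1/720) = 9215/144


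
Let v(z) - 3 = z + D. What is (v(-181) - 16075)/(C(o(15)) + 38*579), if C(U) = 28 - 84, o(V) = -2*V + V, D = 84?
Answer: -16169/21946 ≈ -0.73676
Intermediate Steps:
o(V) = -V
C(U) = -56
v(z) = 87 + z (v(z) = 3 + (z + 84) = 3 + (84 + z) = 87 + z)
(v(-181) - 16075)/(C(o(15)) + 38*579) = ((87 - 181) - 16075)/(-56 + 38*579) = (-94 - 16075)/(-56 + 22002) = -16169/21946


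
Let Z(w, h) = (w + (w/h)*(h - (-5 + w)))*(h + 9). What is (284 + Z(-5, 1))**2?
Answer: 99856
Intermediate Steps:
Z(w, h) = (9 + h)*(w + w*(5 + h - w)/h) (Z(w, h) = (w + (w/h)*(h + (5 - w)))*(9 + h) = (w + (w/h)*(5 + h - w))*(9 + h) = (w + w*(5 + h - w)/h)*(9 + h) = (9 + h)*(w + w*(5 + h - w)/h))
(284 + Z(-5, 1))**2 = (284 - 5*(45 - 9*(-5) + 1*(23 - 1*(-5) + 2*1))/1)**2 = (284 - 5*1*(45 + 45 + 1*(23 + 5 + 2)))**2 = (284 - 5*1*(45 + 45 + 1*30))**2 = (284 - 5*1*(45 + 45 + 30))**2 = (284 - 5*1*120)**2 = (284 - 600)**2 = (-316)**2 = 99856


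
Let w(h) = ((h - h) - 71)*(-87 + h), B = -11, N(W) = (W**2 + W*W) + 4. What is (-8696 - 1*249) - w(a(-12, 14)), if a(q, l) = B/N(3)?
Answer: -30315/2 ≈ -15158.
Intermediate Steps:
N(W) = 4 + 2*W**2 (N(W) = (W**2 + W**2) + 4 = 2*W**2 + 4 = 4 + 2*W**2)
a(q, l) = -1/2 (a(q, l) = -11/(4 + 2*3**2) = -11/(4 + 2*9) = -11/(4 + 18) = -11/22 = -11*1/22 = -1/2)
w(h) = 6177 - 71*h (w(h) = (0 - 71)*(-87 + h) = -71*(-87 + h) = 6177 - 71*h)
(-8696 - 1*249) - w(a(-12, 14)) = (-8696 - 1*249) - (6177 - 71*(-1/2)) = (-8696 - 249) - (6177 + 71/2) = -8945 - 1*12425/2 = -8945 - 12425/2 = -30315/2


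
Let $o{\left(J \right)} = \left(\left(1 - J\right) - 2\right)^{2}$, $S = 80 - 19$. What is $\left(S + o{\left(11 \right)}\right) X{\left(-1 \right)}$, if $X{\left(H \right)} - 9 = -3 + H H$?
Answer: $1435$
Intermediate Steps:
$S = 61$
$o{\left(J \right)} = \left(-1 - J\right)^{2}$
$X{\left(H \right)} = 6 + H^{2}$ ($X{\left(H \right)} = 9 + \left(-3 + H H\right) = 9 + \left(-3 + H^{2}\right) = 6 + H^{2}$)
$\left(S + o{\left(11 \right)}\right) X{\left(-1 \right)} = \left(61 + \left(1 + 11\right)^{2}\right) \left(6 + \left(-1\right)^{2}\right) = \left(61 + 12^{2}\right) \left(6 + 1\right) = \left(61 + 144\right) 7 = 205 \cdot 7 = 1435$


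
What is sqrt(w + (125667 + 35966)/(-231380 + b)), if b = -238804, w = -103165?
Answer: I*sqrt(5701767852101178)/235092 ≈ 321.19*I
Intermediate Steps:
sqrt(w + (125667 + 35966)/(-231380 + b)) = sqrt(-103165 + (125667 + 35966)/(-231380 - 238804)) = sqrt(-103165 + 161633/(-470184)) = sqrt(-103165 + 161633*(-1/470184)) = sqrt(-103165 - 161633/470184) = sqrt(-48506693993/470184) = I*sqrt(5701767852101178)/235092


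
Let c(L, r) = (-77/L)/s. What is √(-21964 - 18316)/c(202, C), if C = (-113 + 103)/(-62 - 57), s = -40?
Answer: 16160*I*√10070/77 ≈ 21060.0*I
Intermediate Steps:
C = 10/119 (C = -10/(-119) = -10*(-1/119) = 10/119 ≈ 0.084034)
c(L, r) = 77/(40*L) (c(L, r) = -77/L/(-40) = -77/L*(-1/40) = 77/(40*L))
√(-21964 - 18316)/c(202, C) = √(-21964 - 18316)/(((77/40)/202)) = √(-40280)/(((77/40)*(1/202))) = (2*I*√10070)/(77/8080) = (2*I*√10070)*(8080/77) = 16160*I*√10070/77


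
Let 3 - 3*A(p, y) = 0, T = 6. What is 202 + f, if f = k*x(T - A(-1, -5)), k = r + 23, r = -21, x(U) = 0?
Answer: 202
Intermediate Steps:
A(p, y) = 1 (A(p, y) = 1 - ⅓*0 = 1 + 0 = 1)
k = 2 (k = -21 + 23 = 2)
f = 0 (f = 2*0 = 0)
202 + f = 202 + 0 = 202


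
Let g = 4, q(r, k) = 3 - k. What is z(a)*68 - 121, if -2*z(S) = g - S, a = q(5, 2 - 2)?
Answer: -155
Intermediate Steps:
a = 3 (a = 3 - (2 - 2) = 3 - 1*0 = 3 + 0 = 3)
z(S) = -2 + S/2 (z(S) = -(4 - S)/2 = -2 + S/2)
z(a)*68 - 121 = (-2 + (½)*3)*68 - 121 = (-2 + 3/2)*68 - 121 = -½*68 - 121 = -34 - 121 = -155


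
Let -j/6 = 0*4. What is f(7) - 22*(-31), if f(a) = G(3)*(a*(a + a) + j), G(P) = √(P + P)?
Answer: 682 + 98*√6 ≈ 922.05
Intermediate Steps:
G(P) = √2*√P (G(P) = √(2*P) = √2*√P)
j = 0 (j = -0*4 = -6*0 = 0)
f(a) = 2*√6*a² (f(a) = (√2*√3)*(a*(a + a) + 0) = √6*(a*(2*a) + 0) = √6*(2*a² + 0) = √6*(2*a²) = 2*√6*a²)
f(7) - 22*(-31) = 2*√6*7² - 22*(-31) = 2*√6*49 + 682 = 98*√6 + 682 = 682 + 98*√6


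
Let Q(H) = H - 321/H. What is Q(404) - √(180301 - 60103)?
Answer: 162895/404 - √120198 ≈ 56.510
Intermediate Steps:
Q(404) - √(180301 - 60103) = (404 - 321/404) - √(180301 - 60103) = (404 - 321*1/404) - √120198 = (404 - 321/404) - √120198 = 162895/404 - √120198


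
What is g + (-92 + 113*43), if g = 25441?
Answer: 30208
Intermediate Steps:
g + (-92 + 113*43) = 25441 + (-92 + 113*43) = 25441 + (-92 + 4859) = 25441 + 4767 = 30208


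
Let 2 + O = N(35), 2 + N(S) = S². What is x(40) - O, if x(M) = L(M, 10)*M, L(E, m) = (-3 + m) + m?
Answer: -541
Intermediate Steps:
N(S) = -2 + S²
O = 1221 (O = -2 + (-2 + 35²) = -2 + (-2 + 1225) = -2 + 1223 = 1221)
L(E, m) = -3 + 2*m
x(M) = 17*M (x(M) = (-3 + 2*10)*M = (-3 + 20)*M = 17*M)
x(40) - O = 17*40 - 1*1221 = 680 - 1221 = -541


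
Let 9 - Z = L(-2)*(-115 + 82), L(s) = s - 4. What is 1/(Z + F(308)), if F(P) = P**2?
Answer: 1/94675 ≈ 1.0562e-5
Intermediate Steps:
L(s) = -4 + s
Z = -189 (Z = 9 - (-4 - 2)*(-115 + 82) = 9 - (-6)*(-33) = 9 - 1*198 = 9 - 198 = -189)
1/(Z + F(308)) = 1/(-189 + 308**2) = 1/(-189 + 94864) = 1/94675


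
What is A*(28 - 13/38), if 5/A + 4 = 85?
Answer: 5255/3078 ≈ 1.7073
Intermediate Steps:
A = 5/81 (A = 5/(-4 + 85) = 5/81 ≈ 0.061728)
A*(28 - 13/38) = 5*(28 - 13/38)/81 = (5/81)*(1051/38) = 5255/3078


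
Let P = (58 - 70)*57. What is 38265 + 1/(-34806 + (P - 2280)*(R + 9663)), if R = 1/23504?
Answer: 495972717122293/12961524033 ≈ 38265.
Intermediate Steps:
R = 1/23504 ≈ 4.2546e-5
P = -684 (P = -12*57 = -684)
38265 + 1/(-34806 + (P - 2280)*(R + 9663)) = 38265 + 1/(-34806 + (-684 - 2280)*(1/23504 + 9663)) = 38265 + 1/(-34806 - 2964*227119153/23504) = 38265 + 1/(-34806 - 12945791721/452) = 38265 + 1/(-12961524033/452) = 38265 - 452/12961524033 = 495972717122293/12961524033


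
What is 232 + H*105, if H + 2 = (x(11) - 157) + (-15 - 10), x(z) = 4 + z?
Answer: -17513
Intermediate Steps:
H = -169 (H = -2 + (((4 + 11) - 157) + (-15 - 10)) = -2 + ((15 - 157) - 25) = -2 + (-142 - 25) = -2 - 167 = -169)
232 + H*105 = 232 - 169*105 = 232 - 17745 = -17513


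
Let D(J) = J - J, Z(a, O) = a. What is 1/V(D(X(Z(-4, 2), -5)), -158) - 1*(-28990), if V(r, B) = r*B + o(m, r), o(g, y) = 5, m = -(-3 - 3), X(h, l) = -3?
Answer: 144951/5 ≈ 28990.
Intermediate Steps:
D(J) = 0
m = 6 (m = -1*(-6) = 6)
V(r, B) = 5 + B*r (V(r, B) = r*B + 5 = B*r + 5 = 5 + B*r)
1/V(D(X(Z(-4, 2), -5)), -158) - 1*(-28990) = 1/(5 - 158*0) - 1*(-28990) = 1/(5 + 0) + 28990 = 1/5 + 28990 = 144951/5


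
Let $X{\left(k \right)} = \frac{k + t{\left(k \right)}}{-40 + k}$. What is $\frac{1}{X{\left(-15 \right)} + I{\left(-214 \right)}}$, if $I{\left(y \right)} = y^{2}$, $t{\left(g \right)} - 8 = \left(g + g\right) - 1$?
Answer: $\frac{55}{2518818} \approx 2.1836 \cdot 10^{-5}$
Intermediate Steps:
$t{\left(g \right)} = 7 + 2 g$ ($t{\left(g \right)} = 8 + \left(\left(g + g\right) - 1\right) = 8 + \left(2 g - 1\right) = 8 + \left(-1 + 2 g\right) = 7 + 2 g$)
$X{\left(k \right)} = \frac{7 + 3 k}{-40 + k}$ ($X{\left(k \right)} = \frac{k + \left(7 + 2 k\right)}{-40 + k} = \frac{7 + 3 k}{-40 + k}$)
$\frac{1}{X{\left(-15 \right)} + I{\left(-214 \right)}} = \frac{1}{\frac{7 + 3 \left(-15\right)}{-40 - 15} + \left(-214\right)^{2}} = \frac{1}{\frac{7 - 45}{-55} + 45796} = \frac{1}{\left(- \frac{1}{55}\right) \left(-38\right) + 45796} = \frac{1}{\frac{38}{55} + 45796} = \frac{1}{\frac{2518818}{55}} = \frac{55}{2518818}$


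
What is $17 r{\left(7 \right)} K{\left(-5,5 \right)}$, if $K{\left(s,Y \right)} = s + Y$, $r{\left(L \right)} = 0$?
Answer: $0$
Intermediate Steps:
$K{\left(s,Y \right)} = Y + s$
$17 r{\left(7 \right)} K{\left(-5,5 \right)} = 17 \cdot 0 \left(5 - 5\right) = 0 \cdot 0 = 0$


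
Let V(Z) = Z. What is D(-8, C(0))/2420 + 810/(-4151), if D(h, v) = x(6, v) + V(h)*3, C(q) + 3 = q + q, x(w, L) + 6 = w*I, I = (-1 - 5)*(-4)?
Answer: -743493/5022710 ≈ -0.14803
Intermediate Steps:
I = 24 (I = -6*(-4) = 24)
x(w, L) = -6 + 24*w (x(w, L) = -6 + w*24 = -6 + 24*w)
C(q) = -3 + 2*q (C(q) = -3 + (q + q) = -3 + 2*q)
D(h, v) = 138 + 3*h (D(h, v) = (-6 + 24*6) + h*3 = (-6 + 144) + 3*h = 138 + 3*h)
D(-8, C(0))/2420 + 810/(-4151) = (138 + 3*(-8))/2420 + 810/(-4151) = (138 - 24)*(1/2420) + 810*(-1/4151) = 114*(1/2420) - 810/4151 = 57/1210 - 810/4151 = -743493/5022710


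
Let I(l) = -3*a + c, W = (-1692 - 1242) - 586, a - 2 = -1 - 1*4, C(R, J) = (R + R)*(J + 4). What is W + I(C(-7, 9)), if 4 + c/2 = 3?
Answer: -3513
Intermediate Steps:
c = -2 (c = -8 + 2*3 = -8 + 6 = -2)
C(R, J) = 2*R*(4 + J) (C(R, J) = (2*R)*(4 + J) = 2*R*(4 + J))
a = -3 (a = 2 + (-1 - 1*4) = 2 + (-1 - 4) = 2 - 5 = -3)
W = -3520 (W = -2934 - 586 = -3520)
I(l) = 7 (I(l) = -3*(-3) - 2 = 9 - 2 = 7)
W + I(C(-7, 9)) = -3520 + 7 = -3513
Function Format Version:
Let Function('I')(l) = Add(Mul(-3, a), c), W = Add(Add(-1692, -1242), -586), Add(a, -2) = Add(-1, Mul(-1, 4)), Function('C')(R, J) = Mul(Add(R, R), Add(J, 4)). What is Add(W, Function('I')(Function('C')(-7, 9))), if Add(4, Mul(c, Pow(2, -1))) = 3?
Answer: -3513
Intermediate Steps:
c = -2 (c = Add(-8, Mul(2, 3)) = Add(-8, 6) = -2)
Function('C')(R, J) = Mul(2, R, Add(4, J)) (Function('C')(R, J) = Mul(Mul(2, R), Add(4, J)) = Mul(2, R, Add(4, J)))
a = -3 (a = Add(2, Add(-1, Mul(-1, 4))) = Add(2, Add(-1, -4)) = Add(2, -5) = -3)
W = -3520 (W = Add(-2934, -586) = -3520)
Function('I')(l) = 7 (Function('I')(l) = Add(Mul(-3, -3), -2) = Add(9, -2) = 7)
Add(W, Function('I')(Function('C')(-7, 9))) = Add(-3520, 7) = -3513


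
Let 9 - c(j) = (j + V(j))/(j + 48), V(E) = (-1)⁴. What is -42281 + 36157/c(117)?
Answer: -51832222/1367 ≈ -37917.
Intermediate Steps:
V(E) = 1
c(j) = 9 - (1 + j)/(48 + j) (c(j) = 9 - (j + 1)/(j + 48) = 9 - (1 + j)/(48 + j))
-42281 + 36157/c(117) = -42281 + 36157/(((431 + 8*117)/(48 + 117))) = -42281 + 36157/(((431 + 936)/165)) = -42281 + 36157/(((1/165)*1367)) = -42281 + 36157/(1367/165) = -42281 + 36157*(165/1367) = -42281 + 5965905/1367 = -51832222/1367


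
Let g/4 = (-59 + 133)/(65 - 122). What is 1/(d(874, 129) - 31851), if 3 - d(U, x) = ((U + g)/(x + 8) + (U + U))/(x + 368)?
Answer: -3881073/123618112558 ≈ -3.1396e-5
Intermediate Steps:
g = -296/57 (g = 4*((-59 + 133)/(65 - 122)) = 4*(74/(-57)) = 4*(74*(-1/57)) = 4*(-74/57) = -296/57 ≈ -5.1930)
d(U, x) = 3 - (2*U + (-296/57 + U)/(8 + x))/(368 + x) (d(U, x) = 3 - ((U - 296/57)/(x + 8) + (U + U))/(x + 368) = 3 - ((-296/57 + U)/(8 + x) + 2*U)/(368 + x) = 3 - (2*U + (-296/57 + U)/(8 + x))/(368 + x))
1/(d(874, 129) - 31851) = 1/((503720 - 969*874 + 171*129**2 + 64296*129 - 114*874*129)/(57*(2944 + 129**2 + 376*129)) - 31851) = 1/((503720 - 846906 + 171*16641 + 8294184 - 12853044)/(57*(2944 + 16641 + 48504)) - 31851) = 1/((1/57)*(503720 - 846906 + 2845611 + 8294184 - 12853044)/68089 - 31851) = 1/((1/57)*(1/68089)*(-2056435) - 31851) = 1/(-2056435/3881073 - 31851) = 1/(-123618112558/3881073) = -3881073/123618112558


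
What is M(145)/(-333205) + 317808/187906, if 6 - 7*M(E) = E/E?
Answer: 74126556295/43827853111 ≈ 1.6913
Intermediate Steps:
M(E) = 5/7 (M(E) = 6/7 - E/(7*E) = 6/7 - ⅐*1 = 6/7 - ⅐ = 5/7)
M(145)/(-333205) + 317808/187906 = (5/7)/(-333205) + 317808/187906 = (5/7)*(-1/333205) + 317808*(1/187906) = -1/466487 + 158904/93953 = 74126556295/43827853111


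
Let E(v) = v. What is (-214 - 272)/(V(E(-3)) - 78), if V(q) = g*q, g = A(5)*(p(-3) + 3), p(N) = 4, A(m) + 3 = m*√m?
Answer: -81/610 + 567*√5/610 ≈ 1.9457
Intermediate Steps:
A(m) = -3 + m^(3/2) (A(m) = -3 + m*√m = -3 + m^(3/2))
g = -21 + 35*√5 (g = (-3 + 5^(3/2))*(4 + 3) = (-3 + 5*√5)*7 = -21 + 35*√5 ≈ 57.262)
V(q) = q*(-21 + 35*√5) (V(q) = (-21 + 35*√5)*q = q*(-21 + 35*√5))
(-214 - 272)/(V(E(-3)) - 78) = (-214 - 272)/(7*(-3)*(-3 + 5*√5) - 78) = -486/((63 - 105*√5) - 78) = -486/(-15 - 105*√5)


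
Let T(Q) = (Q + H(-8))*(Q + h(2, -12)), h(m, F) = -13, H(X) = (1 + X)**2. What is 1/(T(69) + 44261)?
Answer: 1/50869 ≈ 1.9658e-5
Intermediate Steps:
T(Q) = (-13 + Q)*(49 + Q) (T(Q) = (Q + (1 - 8)**2)*(Q - 13) = (Q + (-7)**2)*(-13 + Q) = (Q + 49)*(-13 + Q) = (49 + Q)*(-13 + Q) = (-13 + Q)*(49 + Q))
1/(T(69) + 44261) = 1/((-637 + 69**2 + 36*69) + 44261) = 1/((-637 + 4761 + 2484) + 44261) = 1/(6608 + 44261) = 1/50869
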